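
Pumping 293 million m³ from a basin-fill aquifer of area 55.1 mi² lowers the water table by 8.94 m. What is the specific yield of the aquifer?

A = 55.1 mi² = 1.427 × 10^8 m²
ΔV = 293 million m³ = 2.93 × 10^8 m³
Sy = ΔV / (A × Δh) = 2.93 × 10^8 m³ / (1.427 × 10^8 m² × 8.94 m) = 0.2297

Sy ≈ 0.23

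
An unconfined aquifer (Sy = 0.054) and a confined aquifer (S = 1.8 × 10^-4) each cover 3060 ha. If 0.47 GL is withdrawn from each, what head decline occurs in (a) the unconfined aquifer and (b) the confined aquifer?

A = 3060 ha = 3.06 × 10^7 m²
ΔV = 0.47 GL = 4.7 × 10^5 m³
Unconfined: Δh_u = ΔV/(Sy·A) = 4.7 × 10^5/(0.054 × 3.06 × 10^7) = 0.2844 m
Confined: Δh_c = ΔV/(S·A) = 4.7 × 10^5/(1.8 × 10^-4 × 3.06 × 10^7) = 85.33 m

Δh_u ≈ 0.284 m; Δh_c ≈ 85.3 m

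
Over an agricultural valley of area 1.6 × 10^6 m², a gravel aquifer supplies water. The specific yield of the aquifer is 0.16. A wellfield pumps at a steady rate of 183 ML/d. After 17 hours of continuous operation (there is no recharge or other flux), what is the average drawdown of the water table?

Δh ≈ 0.506 m

Q = 183 ML/d = 1.83 × 10^5 m³/d
t = 17 hours = 0.7083 d
ΔV = Q × t = 1.83 × 10^5 m³/d × 0.7083 d = 1.296 × 10^5 m³
Δh = ΔV / (Sy × A) = 1.296 × 10^5 / (0.16 × 1.6 × 10^6) = 0.5063 m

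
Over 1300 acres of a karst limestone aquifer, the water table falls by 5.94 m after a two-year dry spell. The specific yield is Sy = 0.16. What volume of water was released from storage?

ΔV ≈ 5 × 10^6 m³

A = 1300 acres = 5.261 × 10^6 m²
ΔV = Sy × A × Δh = 0.16 × 5.261 × 10^6 m² × 5.94 m = 5 × 10^6 m³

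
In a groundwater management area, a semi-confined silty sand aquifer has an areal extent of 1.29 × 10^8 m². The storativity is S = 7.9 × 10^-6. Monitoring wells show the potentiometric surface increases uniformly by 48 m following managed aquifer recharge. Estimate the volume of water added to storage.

ΔV = S × A × Δh = 7.9 × 10^-6 × 1.29 × 10^8 m² × 48 m = 48920 m³

ΔV ≈ 48900 m³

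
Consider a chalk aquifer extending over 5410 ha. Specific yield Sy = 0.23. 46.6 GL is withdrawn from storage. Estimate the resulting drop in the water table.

Δh ≈ 3.75 m

A = 5410 ha = 5.41 × 10^7 m²
ΔV = 46.6 GL = 4.66 × 10^7 m³
Δh = ΔV / (Sy × A) = 4.66 × 10^7 m³ / (0.23 × 5.41 × 10^7 m²) = 3.745 m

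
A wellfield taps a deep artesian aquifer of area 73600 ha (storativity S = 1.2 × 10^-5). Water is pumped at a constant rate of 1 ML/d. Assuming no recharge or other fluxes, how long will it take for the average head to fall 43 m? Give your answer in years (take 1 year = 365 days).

t ≈ 1.04 years

A = 73600 ha = 7.36 × 10^8 m²
ΔV = S × A × Δh = 1.2 × 10^-5 × 7.36 × 10^8 × 43 = 3.798 × 10^5 m³
Q = 1 ML/d = 1000 m³/d
t = ΔV / Q = 3.798 × 10^5 m³ / 1000 m³/d = 379.8 d
t = 379.8 d ≈ 1.04 years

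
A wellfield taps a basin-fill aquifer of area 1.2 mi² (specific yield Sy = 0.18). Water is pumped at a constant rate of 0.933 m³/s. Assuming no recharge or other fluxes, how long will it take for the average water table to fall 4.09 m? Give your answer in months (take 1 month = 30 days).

t ≈ 0.946 months

A = 1.2 mi² = 3.108 × 10^6 m²
ΔV = Sy × A × Δh = 0.18 × 3.108 × 10^6 × 4.09 = 2.288 × 10^6 m³
Q = 0.933 m³/s = 80610 m³/d
t = ΔV / Q = 2.288 × 10^6 m³ / 80610 m³/d = 28.38 d
t = 28.38 d ≈ 0.9461 months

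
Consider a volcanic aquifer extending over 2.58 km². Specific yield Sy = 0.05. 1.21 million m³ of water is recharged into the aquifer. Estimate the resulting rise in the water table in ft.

Δh ≈ 30.8 ft

A = 2.58 km² = 2.58 × 10^6 m²
ΔV = 1.21 million m³ = 1.21 × 10^6 m³
Δh = ΔV / (Sy × A) = 1.21 × 10^6 m³ / (0.05 × 2.58 × 10^6 m²) = 9.38 m
Δh = 9.38 m = 30.77 ft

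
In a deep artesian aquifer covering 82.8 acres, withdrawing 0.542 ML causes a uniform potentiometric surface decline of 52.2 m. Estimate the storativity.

A = 82.8 acres = 3.351 × 10^5 m²
ΔV = 0.542 ML = 542 m³
S = ΔV / (A × Δh) = 542 m³ / (3.351 × 10^5 m² × 52.2 m) = 3.099 × 10^-5

S ≈ 3.1 × 10^-5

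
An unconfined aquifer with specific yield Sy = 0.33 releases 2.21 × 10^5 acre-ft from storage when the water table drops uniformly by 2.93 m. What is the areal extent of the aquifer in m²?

ΔV = 2.21 × 10^5 acre-ft = 2.726 × 10^8 m³
A = ΔV / (Sy × Δh) = 2.726 × 10^8 / (0.33 × 2.93) = 2.819 × 10^8 m²

A ≈ 2.82 × 10^8 m²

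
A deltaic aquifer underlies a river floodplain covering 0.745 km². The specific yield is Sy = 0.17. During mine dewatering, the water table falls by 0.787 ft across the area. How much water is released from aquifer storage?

ΔV ≈ 30400 m³

A = 0.745 km² = 7.45 × 10^5 m²
Δh = 0.787 ft = 0.2399 m
ΔV = Sy × A × Δh = 0.17 × 7.45 × 10^5 m² × 0.2399 m = 30380 m³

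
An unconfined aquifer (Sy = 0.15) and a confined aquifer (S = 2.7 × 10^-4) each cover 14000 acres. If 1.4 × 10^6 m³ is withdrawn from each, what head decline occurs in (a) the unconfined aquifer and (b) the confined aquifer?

A = 14000 acres = 5.666 × 10^7 m²
Unconfined: Δh_u = ΔV/(Sy·A) = 1.4 × 10^6/(0.15 × 5.666 × 10^7) = 0.1647 m
Confined: Δh_c = ΔV/(S·A) = 1.4 × 10^6/(2.7 × 10^-4 × 5.666 × 10^7) = 91.52 m

Δh_u ≈ 0.165 m; Δh_c ≈ 91.5 m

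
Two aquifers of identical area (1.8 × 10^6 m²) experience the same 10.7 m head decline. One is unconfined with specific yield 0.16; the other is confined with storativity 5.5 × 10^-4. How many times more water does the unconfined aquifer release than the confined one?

Unconfined: ΔV_u = Sy × A × Δh = 0.16 × 1.8 × 10^6 × 10.7 = 3.082 × 10^6 m³
Confined: ΔV_c = S × A × Δh = 5.5 × 10^-4 × 1.8 × 10^6 × 10.7 = 10590 m³
Ratio = ΔV_u / ΔV_c = Sy / S = 0.16 / 5.5 × 10^-4 = 290.9

ΔV_u / ΔV_c ≈ 291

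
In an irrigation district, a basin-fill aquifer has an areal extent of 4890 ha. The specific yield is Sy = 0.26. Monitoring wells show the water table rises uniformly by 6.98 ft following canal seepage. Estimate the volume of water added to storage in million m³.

A = 4890 ha = 4.89 × 10^7 m²
Δh = 6.98 ft = 2.128 m
ΔV = Sy × A × Δh = 0.26 × 4.89 × 10^7 m² × 2.128 m = 2.705 × 10^7 m³
ΔV = 2.705 × 10^7 m³ = 27.05 million m³

ΔV ≈ 27 million m³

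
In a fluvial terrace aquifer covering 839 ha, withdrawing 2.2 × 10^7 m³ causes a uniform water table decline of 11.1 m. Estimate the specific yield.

Sy ≈ 0.24

A = 839 ha = 8.39 × 10^6 m²
Sy = ΔV / (A × Δh) = 2.2 × 10^7 m³ / (8.39 × 10^6 m² × 11.1 m) = 0.2362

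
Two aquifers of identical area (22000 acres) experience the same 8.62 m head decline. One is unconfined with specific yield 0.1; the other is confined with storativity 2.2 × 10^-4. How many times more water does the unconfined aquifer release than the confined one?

A = 22000 acres = 8.903 × 10^7 m²
Unconfined: ΔV_u = Sy × A × Δh = 0.1 × 8.903 × 10^7 × 8.62 = 7.674 × 10^7 m³
Confined: ΔV_c = S × A × Δh = 2.2 × 10^-4 × 8.903 × 10^7 × 8.62 = 1.688 × 10^5 m³
Ratio = ΔV_u / ΔV_c = Sy / S = 0.1 / 2.2 × 10^-4 = 454.5

ΔV_u / ΔV_c ≈ 455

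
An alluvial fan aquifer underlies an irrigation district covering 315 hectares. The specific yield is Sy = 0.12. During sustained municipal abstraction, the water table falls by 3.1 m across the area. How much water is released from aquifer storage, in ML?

ΔV ≈ 1170 ML

A = 315 hectares = 3.15 × 10^6 m²
ΔV = Sy × A × Δh = 0.12 × 3.15 × 10^6 m² × 3.1 m = 1.172 × 10^6 m³
ΔV = 1.172 × 10^6 m³ = 1172 ML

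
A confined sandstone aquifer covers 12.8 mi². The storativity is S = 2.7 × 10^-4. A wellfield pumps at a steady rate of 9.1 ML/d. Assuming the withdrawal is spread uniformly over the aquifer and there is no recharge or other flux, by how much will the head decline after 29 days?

Δh ≈ 29.5 m

A = 12.8 mi² = 3.315 × 10^7 m²
Q = 9.1 ML/d = 9100 m³/d
ΔV = Q × t = 9100 m³/d × 29 d = 2.639 × 10^5 m³
Δh = ΔV / (S × A) = 2.639 × 10^5 / (2.7 × 10^-4 × 3.315 × 10^7) = 29.48 m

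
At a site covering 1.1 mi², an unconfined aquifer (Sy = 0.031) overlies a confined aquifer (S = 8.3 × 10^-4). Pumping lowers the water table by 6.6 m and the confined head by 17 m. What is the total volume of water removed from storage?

ΔV ≈ 6.23 × 10^5 m³

A = 1.1 mi² = 2.849 × 10^6 m²
Unconfined: ΔV_u = Sy × A × Δh_u = 0.031 × 2.849 × 10^6 × 6.6 = 5.829 × 10^5 m³
Confined: ΔV_c = S × A × Δh_c = 8.3 × 10^-4 × 2.849 × 10^6 × 17 = 40200 m³
Total ΔV = 5.829 × 10^5 + 40200 = 6.231 × 10^5 m³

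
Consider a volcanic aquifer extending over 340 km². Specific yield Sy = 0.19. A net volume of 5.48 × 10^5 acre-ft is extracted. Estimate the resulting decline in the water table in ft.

Δh ≈ 34.3 ft

A = 340 km² = 3.4 × 10^8 m²
ΔV = 5.48 × 10^5 acre-ft = 6.759 × 10^8 m³
Δh = ΔV / (Sy × A) = 6.759 × 10^8 m³ / (0.19 × 3.4 × 10^8 m²) = 10.46 m
Δh = 10.46 m = 34.33 ft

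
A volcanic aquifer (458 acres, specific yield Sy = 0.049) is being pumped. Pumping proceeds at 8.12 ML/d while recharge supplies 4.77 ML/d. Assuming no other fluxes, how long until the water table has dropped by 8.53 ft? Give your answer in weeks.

A = 458 acres = 1.853 × 10^6 m²
Δh = 8.53 ft = 2.6 m
ΔV = Sy × A × Δh = 0.049 × 1.853 × 10^6 × 2.6 = 2.361 × 10^5 m³
Net withdrawal = 8.12 − 4.77 = 3.35 ML/d = 3350 m³/d
t = ΔV / Q = 2.361 × 10^5 m³ / 3350 m³/d = 70.49 d
t = 70.49 d ≈ 10.07 weeks

t ≈ 10.1 weeks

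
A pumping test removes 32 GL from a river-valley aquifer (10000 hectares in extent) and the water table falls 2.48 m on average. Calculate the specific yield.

Sy ≈ 0.13

A = 10000 hectares = 1 × 10^8 m²
ΔV = 32 GL = 3.2 × 10^7 m³
Sy = ΔV / (A × Δh) = 3.2 × 10^7 m³ / (1 × 10^8 m² × 2.48 m) = 0.129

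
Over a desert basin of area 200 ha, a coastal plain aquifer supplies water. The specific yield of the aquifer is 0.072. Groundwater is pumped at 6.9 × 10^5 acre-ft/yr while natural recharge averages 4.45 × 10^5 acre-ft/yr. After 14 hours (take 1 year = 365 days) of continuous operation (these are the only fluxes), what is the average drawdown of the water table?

Δh ≈ 3.35 m

A = 200 ha = 2 × 10^6 m²
Net abstraction = 6.9 × 10^5 − 4.45 × 10^5 = 2.45 × 10^5 acre-ft/yr
Q_net = 2.45 × 10^5 acre-ft/yr = 8.28 × 10^5 m³/d
t = 14 hours = 0.5833 d
ΔV = Q × t = 8.28 × 10^5 m³/d × 0.5833 d = 4.83 × 10^5 m³
Δh = ΔV / (Sy × A) = 4.83 × 10^5 / (0.072 × 2 × 10^6) = 3.354 m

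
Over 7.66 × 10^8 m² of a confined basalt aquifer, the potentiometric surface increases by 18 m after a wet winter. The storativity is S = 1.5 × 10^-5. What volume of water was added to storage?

ΔV ≈ 2.07 × 10^5 m³

ΔV = S × A × Δh = 1.5 × 10^-5 × 7.66 × 10^8 m² × 18 m = 2.068 × 10^5 m³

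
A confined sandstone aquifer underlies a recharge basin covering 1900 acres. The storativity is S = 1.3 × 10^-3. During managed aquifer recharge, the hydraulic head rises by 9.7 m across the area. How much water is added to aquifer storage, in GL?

A = 1900 acres = 7.689 × 10^6 m²
ΔV = S × A × Δh = 0.0013 × 7.689 × 10^6 m² × 9.7 m = 96960 m³
ΔV = 96960 m³ = 0.09696 GL

ΔV ≈ 0.097 GL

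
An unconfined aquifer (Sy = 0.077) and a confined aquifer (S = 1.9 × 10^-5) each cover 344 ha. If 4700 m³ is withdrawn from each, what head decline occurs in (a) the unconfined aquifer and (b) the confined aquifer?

A = 344 ha = 3.44 × 10^6 m²
Unconfined: Δh_u = ΔV/(Sy·A) = 4700/(0.077 × 3.44 × 10^6) = 0.01774 m
Confined: Δh_c = ΔV/(S·A) = 4700/(1.9 × 10^-5 × 3.44 × 10^6) = 71.91 m

Δh_u ≈ 0.0177 m; Δh_c ≈ 71.9 m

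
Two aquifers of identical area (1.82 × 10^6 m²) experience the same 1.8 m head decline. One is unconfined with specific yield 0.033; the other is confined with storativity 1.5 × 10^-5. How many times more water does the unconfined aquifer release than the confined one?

ΔV_u / ΔV_c ≈ 2200

Unconfined: ΔV_u = Sy × A × Δh = 0.033 × 1.82 × 10^6 × 1.8 = 1.081 × 10^5 m³
Confined: ΔV_c = S × A × Δh = 1.5 × 10^-5 × 1.82 × 10^6 × 1.8 = 49.14 m³
Ratio = ΔV_u / ΔV_c = Sy / S = 0.033 / 1.5 × 10^-5 = 2200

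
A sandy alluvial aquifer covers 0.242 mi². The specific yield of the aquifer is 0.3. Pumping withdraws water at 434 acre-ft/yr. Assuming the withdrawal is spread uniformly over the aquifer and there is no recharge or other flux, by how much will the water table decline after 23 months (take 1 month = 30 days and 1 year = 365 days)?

Δh ≈ 5.38 m

A = 0.242 mi² = 6.268 × 10^5 m²
Q = 434 acre-ft/yr = 1467 m³/d
t = 23 months = 690 d
ΔV = Q × t = 1467 m³/d × 690 d = 1.012 × 10^6 m³
Δh = ΔV / (Sy × A) = 1.012 × 10^6 / (0.3 × 6.268 × 10^5) = 5.382 m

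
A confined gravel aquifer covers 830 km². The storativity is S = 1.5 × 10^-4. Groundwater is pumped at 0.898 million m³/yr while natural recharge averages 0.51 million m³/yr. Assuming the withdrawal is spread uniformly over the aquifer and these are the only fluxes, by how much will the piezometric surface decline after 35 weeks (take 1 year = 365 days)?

A = 830 km² = 8.3 × 10^8 m²
Net abstraction = 0.898 − 0.51 = 0.388 million m³/yr
Q_net = 0.388 million m³/yr = 1063 m³/d
t = 35 weeks = 245 d
ΔV = Q × t = 1063 m³/d × 245 d = 2.604 × 10^5 m³
Δh = ΔV / (S × A) = 2.604 × 10^5 / (1.5 × 10^-4 × 8.3 × 10^8) = 2.092 m

Δh ≈ 2.09 m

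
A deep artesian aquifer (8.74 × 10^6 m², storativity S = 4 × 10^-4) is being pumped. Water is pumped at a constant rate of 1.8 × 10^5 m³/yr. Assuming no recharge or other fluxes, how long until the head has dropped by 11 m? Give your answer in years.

t ≈ 0.214 years

ΔV = S × A × Δh = 4 × 10^-4 × 8.74 × 10^6 × 11 = 38460 m³
Q = 1.8 × 10^5 m³/yr = 493.2 m³/d
t = ΔV / Q = 38460 m³ / 493.2 m³/d = 77.98 d
t = 77.98 d ≈ 0.2136 years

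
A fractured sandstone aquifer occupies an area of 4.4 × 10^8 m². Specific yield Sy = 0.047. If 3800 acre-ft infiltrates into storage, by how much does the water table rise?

ΔV = 3800 acre-ft = 4.687 × 10^6 m³
Δh = ΔV / (Sy × A) = 4.687 × 10^6 m³ / (0.047 × 4.4 × 10^8 m²) = 0.2267 m

Δh ≈ 0.227 m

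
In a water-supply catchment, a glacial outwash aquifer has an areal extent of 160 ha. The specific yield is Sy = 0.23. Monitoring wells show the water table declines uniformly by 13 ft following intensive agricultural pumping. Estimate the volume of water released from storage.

A = 160 ha = 1.6 × 10^6 m²
Δh = 13 ft = 3.962 m
ΔV = Sy × A × Δh = 0.23 × 1.6 × 10^6 m² × 3.962 m = 1.458 × 10^6 m³

ΔV ≈ 1.46 × 10^6 m³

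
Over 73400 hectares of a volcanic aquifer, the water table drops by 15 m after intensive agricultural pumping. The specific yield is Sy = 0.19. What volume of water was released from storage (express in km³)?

A = 73400 hectares = 7.34 × 10^8 m²
ΔV = Sy × A × Δh = 0.19 × 7.34 × 10^8 m² × 15 m = 2.092 × 10^9 m³
ΔV = 2.092 × 10^9 m³ = 2.092 km³

ΔV ≈ 2.09 km³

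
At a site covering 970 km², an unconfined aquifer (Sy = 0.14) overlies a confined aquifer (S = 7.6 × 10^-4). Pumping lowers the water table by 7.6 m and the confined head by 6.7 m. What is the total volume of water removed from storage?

ΔV ≈ 1.04 × 10^9 m³

A = 970 km² = 9.7 × 10^8 m²
Unconfined: ΔV_u = Sy × A × Δh_u = 0.14 × 9.7 × 10^8 × 7.6 = 1.032 × 10^9 m³
Confined: ΔV_c = S × A × Δh_c = 7.6 × 10^-4 × 9.7 × 10^8 × 6.7 = 4.939 × 10^6 m³
Total ΔV = 1.032 × 10^9 + 4.939 × 10^6 = 1.037 × 10^9 m³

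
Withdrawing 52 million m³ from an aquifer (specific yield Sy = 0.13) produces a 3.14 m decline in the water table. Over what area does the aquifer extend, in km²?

ΔV = 52 million m³ = 5.2 × 10^7 m³
A = ΔV / (Sy × Δh) = 5.2 × 10^7 / (0.13 × 3.14) = 1.274 × 10^8 m²
A = 1.274 × 10^8 m² = 127.4 km²

A ≈ 127 km²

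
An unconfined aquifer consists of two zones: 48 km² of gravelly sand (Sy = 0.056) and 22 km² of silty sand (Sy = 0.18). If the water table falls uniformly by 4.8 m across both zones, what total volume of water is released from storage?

ΔV ≈ 3.19 × 10^7 m³

A₁ = 48 km² = 4.8 × 10^7 m²; A₂ = 22 km² = 2.2 × 10^7 m²
ΔV₁ = 0.056 × 4.8 × 10^7 × 4.8 = 1.29 × 10^7 m³
ΔV₂ = 0.18 × 2.2 × 10^7 × 4.8 = 1.901 × 10^7 m³
ΔV = ΔV₁ + ΔV₂ = 3.191 × 10^7 m³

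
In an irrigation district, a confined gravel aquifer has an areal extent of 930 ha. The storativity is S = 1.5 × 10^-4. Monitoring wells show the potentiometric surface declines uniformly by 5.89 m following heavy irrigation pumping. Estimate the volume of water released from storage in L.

ΔV ≈ 8.22 × 10^6 L

A = 930 ha = 9.3 × 10^6 m²
ΔV = S × A × Δh = 1.5 × 10^-4 × 9.3 × 10^6 m² × 5.89 m = 8217 m³
ΔV = 8217 m³ = 8.217 × 10^6 L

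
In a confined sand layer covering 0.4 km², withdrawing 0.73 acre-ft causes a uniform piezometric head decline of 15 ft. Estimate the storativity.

S ≈ 4.9 × 10^-4

A = 0.4 km² = 4 × 10^5 m²
Δh = 15 ft = 4.572 m
ΔV = 0.73 acre-ft = 900.4 m³
S = ΔV / (A × Δh) = 900.4 m³ / (4 × 10^5 m² × 4.572 m) = 4.924 × 10^-4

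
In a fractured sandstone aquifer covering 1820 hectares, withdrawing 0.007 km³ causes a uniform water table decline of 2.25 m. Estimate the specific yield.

A = 1820 hectares = 1.82 × 10^7 m²
ΔV = 0.007 km³ = 7 × 10^6 m³
Sy = ΔV / (A × Δh) = 7 × 10^6 m³ / (1.82 × 10^7 m² × 2.25 m) = 0.1709

Sy ≈ 0.17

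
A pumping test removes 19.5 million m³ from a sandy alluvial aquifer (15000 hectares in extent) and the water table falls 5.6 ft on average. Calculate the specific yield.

A = 15000 hectares = 1.5 × 10^8 m²
Δh = 5.6 ft = 1.707 m
ΔV = 19.5 million m³ = 1.95 × 10^7 m³
Sy = ΔV / (A × Δh) = 1.95 × 10^7 m³ / (1.5 × 10^8 m² × 1.707 m) = 0.07616

Sy ≈ 0.076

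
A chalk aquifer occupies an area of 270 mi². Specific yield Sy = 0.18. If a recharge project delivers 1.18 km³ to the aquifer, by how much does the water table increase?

A = 270 mi² = 6.993 × 10^8 m²
ΔV = 1.18 km³ = 1.18 × 10^9 m³
Δh = ΔV / (Sy × A) = 1.18 × 10^9 m³ / (0.18 × 6.993 × 10^8 m²) = 9.374 m

Δh ≈ 9.37 m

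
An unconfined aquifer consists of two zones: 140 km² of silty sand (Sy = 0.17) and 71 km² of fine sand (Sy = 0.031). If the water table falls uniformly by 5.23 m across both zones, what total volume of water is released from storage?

ΔV ≈ 1.36 × 10^8 m³

A₁ = 140 km² = 1.4 × 10^8 m²; A₂ = 71 km² = 7.1 × 10^7 m²
ΔV₁ = 0.17 × 1.4 × 10^8 × 5.23 = 1.245 × 10^8 m³
ΔV₂ = 0.031 × 7.1 × 10^7 × 5.23 = 1.151 × 10^7 m³
ΔV = ΔV₁ + ΔV₂ = 1.36 × 10^8 m³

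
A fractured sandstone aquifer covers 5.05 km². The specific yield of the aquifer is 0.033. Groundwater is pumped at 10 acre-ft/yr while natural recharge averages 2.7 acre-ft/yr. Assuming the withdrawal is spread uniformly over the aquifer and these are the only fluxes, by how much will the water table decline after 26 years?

A = 5.05 km² = 5.05 × 10^6 m²
Net abstraction = 10 − 2.7 = 7.3 acre-ft/yr
Q_net = 7.3 acre-ft/yr = 24.67 m³/d
t = 26 years = 9490 d
ΔV = Q × t = 24.67 m³/d × 9490 d = 2.341 × 10^5 m³
Δh = ΔV / (Sy × A) = 2.341 × 10^5 / (0.033 × 5.05 × 10^6) = 1.405 m

Δh ≈ 1.4 m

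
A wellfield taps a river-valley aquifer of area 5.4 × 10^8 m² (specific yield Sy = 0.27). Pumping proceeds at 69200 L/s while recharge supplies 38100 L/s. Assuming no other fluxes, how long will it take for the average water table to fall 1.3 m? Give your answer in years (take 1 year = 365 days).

ΔV = Sy × A × Δh = 0.27 × 5.4 × 10^8 × 1.3 = 1.895 × 10^8 m³
Net withdrawal = 69200 − 38100 = 31100 L/s = 2.687 × 10^6 m³/d
t = ΔV / Q = 1.895 × 10^8 m³ / 2.687 × 10^6 m³/d = 70.54 d
t = 70.54 d ≈ 0.1933 years

t ≈ 0.193 years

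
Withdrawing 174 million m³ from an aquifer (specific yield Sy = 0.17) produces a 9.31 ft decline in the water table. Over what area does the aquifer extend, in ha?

Δh = 9.31 ft = 2.838 m
ΔV = 174 million m³ = 1.74 × 10^8 m³
A = ΔV / (Sy × Δh) = 1.74 × 10^8 / (0.17 × 2.838) = 3.607 × 10^8 m²
A = 3.607 × 10^8 m² = 36070 ha

A ≈ 36100 ha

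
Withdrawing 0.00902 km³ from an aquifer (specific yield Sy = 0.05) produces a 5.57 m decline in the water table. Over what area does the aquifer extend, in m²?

A ≈ 3.24 × 10^7 m²

ΔV = 0.00902 km³ = 9.02 × 10^6 m³
A = ΔV / (Sy × Δh) = 9.02 × 10^6 / (0.05 × 5.57) = 3.239 × 10^7 m²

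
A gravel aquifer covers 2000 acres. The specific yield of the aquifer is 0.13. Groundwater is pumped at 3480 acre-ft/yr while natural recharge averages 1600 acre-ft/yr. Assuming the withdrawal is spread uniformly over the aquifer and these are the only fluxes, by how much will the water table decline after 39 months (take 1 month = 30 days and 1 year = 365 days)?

Δh ≈ 7.06 m

A = 2000 acres = 8.094 × 10^6 m²
Net abstraction = 3480 − 1600 = 1880 acre-ft/yr
Q_net = 1880 acre-ft/yr = 6353 m³/d
t = 39 months = 1170 d
ΔV = Q × t = 6353 m³/d × 1170 d = 7.433 × 10^6 m³
Δh = ΔV / (Sy × A) = 7.433 × 10^6 / (0.13 × 8.094 × 10^6) = 7.065 m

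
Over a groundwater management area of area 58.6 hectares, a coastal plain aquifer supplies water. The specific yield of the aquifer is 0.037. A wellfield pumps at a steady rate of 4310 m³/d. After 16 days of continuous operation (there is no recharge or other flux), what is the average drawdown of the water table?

Δh ≈ 3.18 m

A = 58.6 hectares = 5.86 × 10^5 m²
ΔV = Q × t = 4310 m³/d × 16 d = 68960 m³
Δh = ΔV / (Sy × A) = 68960 / (0.037 × 5.86 × 10^5) = 3.181 m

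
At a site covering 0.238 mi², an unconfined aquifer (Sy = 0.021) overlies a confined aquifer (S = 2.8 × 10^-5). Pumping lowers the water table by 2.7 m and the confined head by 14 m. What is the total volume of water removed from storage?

A = 0.238 mi² = 6.164 × 10^5 m²
Unconfined: ΔV_u = Sy × A × Δh_u = 0.021 × 6.164 × 10^5 × 2.7 = 34950 m³
Confined: ΔV_c = S × A × Δh_c = 2.8 × 10^-5 × 6.164 × 10^5 × 14 = 241.6 m³
Total ΔV = 34950 + 241.6 = 35190 m³

ΔV ≈ 35200 m³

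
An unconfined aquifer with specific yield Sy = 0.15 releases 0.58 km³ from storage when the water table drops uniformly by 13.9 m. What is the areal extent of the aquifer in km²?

ΔV = 0.58 km³ = 5.8 × 10^8 m³
A = ΔV / (Sy × Δh) = 5.8 × 10^8 / (0.15 × 13.9) = 2.782 × 10^8 m²
A = 2.782 × 10^8 m² = 278.2 km²

A ≈ 278 km²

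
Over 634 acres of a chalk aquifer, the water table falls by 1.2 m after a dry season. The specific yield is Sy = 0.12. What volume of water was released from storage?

ΔV ≈ 3.69 × 10^5 m³

A = 634 acres = 2.566 × 10^6 m²
ΔV = Sy × A × Δh = 0.12 × 2.566 × 10^6 m² × 1.2 m = 3.695 × 10^5 m³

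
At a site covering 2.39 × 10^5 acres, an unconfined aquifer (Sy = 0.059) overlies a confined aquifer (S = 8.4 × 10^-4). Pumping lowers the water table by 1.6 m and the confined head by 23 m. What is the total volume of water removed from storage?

A = 2.39 × 10^5 acres = 9.672 × 10^8 m²
Unconfined: ΔV_u = Sy × A × Δh_u = 0.059 × 9.672 × 10^8 × 1.6 = 9.13 × 10^7 m³
Confined: ΔV_c = S × A × Δh_c = 8.4 × 10^-4 × 9.672 × 10^8 × 23 = 1.869 × 10^7 m³
Total ΔV = 9.13 × 10^7 + 1.869 × 10^7 = 1.1 × 10^8 m³

ΔV ≈ 1.1 × 10^8 m³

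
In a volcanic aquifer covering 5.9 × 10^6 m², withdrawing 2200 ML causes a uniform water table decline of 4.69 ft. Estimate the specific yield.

Δh = 4.69 ft = 1.43 m
ΔV = 2200 ML = 2.2 × 10^6 m³
Sy = ΔV / (A × Δh) = 2.2 × 10^6 m³ / (5.9 × 10^6 m² × 1.43 m) = 0.2608

Sy ≈ 0.26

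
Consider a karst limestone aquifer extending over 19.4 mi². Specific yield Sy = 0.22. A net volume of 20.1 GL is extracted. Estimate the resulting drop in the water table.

A = 19.4 mi² = 5.025 × 10^7 m²
ΔV = 20.1 GL = 2.01 × 10^7 m³
Δh = ΔV / (Sy × A) = 2.01 × 10^7 m³ / (0.22 × 5.025 × 10^7 m²) = 1.818 m

Δh ≈ 1.82 m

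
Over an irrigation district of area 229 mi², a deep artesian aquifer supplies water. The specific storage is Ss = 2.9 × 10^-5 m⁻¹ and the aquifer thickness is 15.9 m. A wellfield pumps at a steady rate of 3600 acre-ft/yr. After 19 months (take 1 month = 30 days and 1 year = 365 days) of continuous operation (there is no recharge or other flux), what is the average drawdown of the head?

S = Ss × b = 2.9 × 10^-5 m⁻¹ × 15.9 m = 4.611 × 10^-4
A = 229 mi² = 5.931 × 10^8 m²
Q = 3600 acre-ft/yr = 12170 m³/d
t = 19 months = 570 d
ΔV = Q × t = 12170 m³/d × 570 d = 6.935 × 10^6 m³
Δh = ΔV / (S × A) = 6.935 × 10^6 / (4.611 × 10^-4 × 5.931 × 10^8) = 25.36 m

Δh ≈ 25.4 m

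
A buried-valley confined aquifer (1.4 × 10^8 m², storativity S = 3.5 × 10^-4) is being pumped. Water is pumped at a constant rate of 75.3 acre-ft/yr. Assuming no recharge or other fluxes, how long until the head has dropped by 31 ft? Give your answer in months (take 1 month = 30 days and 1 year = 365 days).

Δh = 31 ft = 9.449 m
ΔV = S × A × Δh = 3.5 × 10^-4 × 1.4 × 10^8 × 9.449 = 4.63 × 10^5 m³
Q = 75.3 acre-ft/yr = 254.5 m³/d
t = ΔV / Q = 4.63 × 10^5 m³ / 254.5 m³/d = 1819 d
t = 1819 d ≈ 60.65 months

t ≈ 60.6 months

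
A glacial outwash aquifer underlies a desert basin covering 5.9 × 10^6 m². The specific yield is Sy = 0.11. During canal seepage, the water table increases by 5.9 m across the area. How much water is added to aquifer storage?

ΔV ≈ 3.83 × 10^6 m³

ΔV = Sy × A × Δh = 0.11 × 5.9 × 10^6 m² × 5.9 m = 3.829 × 10^6 m³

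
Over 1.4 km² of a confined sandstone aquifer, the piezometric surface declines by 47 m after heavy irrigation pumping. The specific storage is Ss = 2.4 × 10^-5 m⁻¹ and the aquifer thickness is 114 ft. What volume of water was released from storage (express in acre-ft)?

b = 114 ft = 34.75 m
S = Ss × b = 2.4 × 10^-5 m⁻¹ × 34.75 m = 8.339 × 10^-4
A = 1.4 km² = 1.4 × 10^6 m²
ΔV = S × A × Δh = 8.339 × 10^-4 × 1.4 × 10^6 m² × 47 m = 54870 m³
ΔV = 54870 m³ = 44.49 acre-ft

ΔV ≈ 44.5 acre-ft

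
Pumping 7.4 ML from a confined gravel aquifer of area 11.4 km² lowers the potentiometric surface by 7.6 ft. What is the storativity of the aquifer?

S ≈ 2.8 × 10^-4

A = 11.4 km² = 1.14 × 10^7 m²
Δh = 7.6 ft = 2.316 m
ΔV = 7.4 ML = 7400 m³
S = ΔV / (A × Δh) = 7400 m³ / (1.14 × 10^7 m² × 2.316 m) = 2.802 × 10^-4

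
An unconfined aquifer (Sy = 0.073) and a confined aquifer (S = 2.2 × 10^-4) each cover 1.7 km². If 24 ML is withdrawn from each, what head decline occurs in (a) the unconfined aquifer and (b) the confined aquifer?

Δh_u ≈ 0.193 m; Δh_c ≈ 64.2 m

A = 1.7 km² = 1.7 × 10^6 m²
ΔV = 24 ML = 24000 m³
Unconfined: Δh_u = ΔV/(Sy·A) = 24000/(0.073 × 1.7 × 10^6) = 0.1934 m
Confined: Δh_c = ΔV/(S·A) = 24000/(2.2 × 10^-4 × 1.7 × 10^6) = 64.17 m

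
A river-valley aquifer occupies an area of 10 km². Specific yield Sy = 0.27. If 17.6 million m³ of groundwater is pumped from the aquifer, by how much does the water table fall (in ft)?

A = 10 km² = 1 × 10^7 m²
ΔV = 17.6 million m³ = 1.76 × 10^7 m³
Δh = ΔV / (Sy × A) = 1.76 × 10^7 m³ / (0.27 × 1 × 10^7 m²) = 6.519 m
Δh = 6.519 m = 21.39 ft

Δh ≈ 21.4 ft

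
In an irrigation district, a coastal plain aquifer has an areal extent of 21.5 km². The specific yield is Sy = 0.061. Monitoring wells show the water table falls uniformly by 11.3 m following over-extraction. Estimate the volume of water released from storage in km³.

A = 21.5 km² = 2.15 × 10^7 m²
ΔV = Sy × A × Δh = 0.061 × 2.15 × 10^7 m² × 11.3 m = 1.482 × 10^7 m³
ΔV = 1.482 × 10^7 m³ = 0.01482 km³

ΔV ≈ 0.0148 km³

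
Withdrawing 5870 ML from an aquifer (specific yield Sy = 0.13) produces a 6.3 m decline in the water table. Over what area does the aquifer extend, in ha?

A ≈ 717 ha

ΔV = 5870 ML = 5.87 × 10^6 m³
A = ΔV / (Sy × Δh) = 5.87 × 10^6 / (0.13 × 6.3) = 7.167 × 10^6 m²
A = 7.167 × 10^6 m² = 716.7 ha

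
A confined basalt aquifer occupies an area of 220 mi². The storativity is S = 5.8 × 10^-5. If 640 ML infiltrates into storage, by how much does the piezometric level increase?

Δh ≈ 19.4 m

A = 220 mi² = 5.698 × 10^8 m²
ΔV = 640 ML = 6.4 × 10^5 m³
Δh = ΔV / (S × A) = 6.4 × 10^5 m³ / (5.8 × 10^-5 × 5.698 × 10^8 m²) = 19.37 m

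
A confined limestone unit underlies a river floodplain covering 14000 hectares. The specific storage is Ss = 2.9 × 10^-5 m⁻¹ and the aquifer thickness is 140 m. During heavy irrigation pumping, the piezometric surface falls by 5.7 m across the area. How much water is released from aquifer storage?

S = Ss × b = 2.9 × 10^-5 m⁻¹ × 140 m = 4.06 × 10^-3
A = 14000 hectares = 1.4 × 10^8 m²
ΔV = S × A × Δh = 0.00406 × 1.4 × 10^8 m² × 5.7 m = 3.24 × 10^6 m³

ΔV ≈ 3.24 × 10^6 m³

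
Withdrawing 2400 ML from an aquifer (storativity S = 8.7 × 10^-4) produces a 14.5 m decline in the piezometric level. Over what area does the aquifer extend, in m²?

ΔV = 2400 ML = 2.4 × 10^6 m³
A = ΔV / (S × Δh) = 2.4 × 10^6 / (8.7 × 10^-4 × 14.5) = 1.902 × 10^8 m²

A ≈ 1.9 × 10^8 m²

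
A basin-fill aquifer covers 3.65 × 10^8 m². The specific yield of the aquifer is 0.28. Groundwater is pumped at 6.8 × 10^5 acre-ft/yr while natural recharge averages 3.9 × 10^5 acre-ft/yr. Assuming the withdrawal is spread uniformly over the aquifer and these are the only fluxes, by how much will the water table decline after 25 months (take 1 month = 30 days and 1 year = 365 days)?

Net abstraction = 6.8 × 10^5 − 3.9 × 10^5 = 2.9 × 10^5 acre-ft/yr
Q_net = 2.9 × 10^5 acre-ft/yr = 9.8 × 10^5 m³/d
t = 25 months = 750 d
ΔV = Q × t = 9.8 × 10^5 m³/d × 750 d = 7.35 × 10^8 m³
Δh = ΔV / (Sy × A) = 7.35 × 10^8 / (0.28 × 3.65 × 10^8) = 7.192 m

Δh ≈ 7.19 m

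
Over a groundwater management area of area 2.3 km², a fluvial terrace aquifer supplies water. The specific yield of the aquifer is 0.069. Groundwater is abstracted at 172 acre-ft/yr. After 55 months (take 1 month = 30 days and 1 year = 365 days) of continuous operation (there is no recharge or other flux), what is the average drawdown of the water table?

A = 2.3 km² = 2.3 × 10^6 m²
Q = 172 acre-ft/yr = 581.3 m³/d
t = 55 months = 1650 d
ΔV = Q × t = 581.3 m³/d × 1650 d = 9.591 × 10^5 m³
Δh = ΔV / (Sy × A) = 9.591 × 10^5 / (0.069 × 2.3 × 10^6) = 6.043 m

Δh ≈ 6.04 m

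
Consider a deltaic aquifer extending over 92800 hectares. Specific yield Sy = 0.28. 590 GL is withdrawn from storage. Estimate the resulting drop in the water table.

A = 92800 hectares = 9.28 × 10^8 m²
ΔV = 590 GL = 5.9 × 10^8 m³
Δh = ΔV / (Sy × A) = 5.9 × 10^8 m³ / (0.28 × 9.28 × 10^8 m²) = 2.271 m

Δh ≈ 2.27 m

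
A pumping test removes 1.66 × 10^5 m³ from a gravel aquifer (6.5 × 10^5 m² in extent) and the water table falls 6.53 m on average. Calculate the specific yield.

Sy ≈ 0.039

Sy = ΔV / (A × Δh) = 1.66 × 10^5 m³ / (6.5 × 10^5 m² × 6.53 m) = 0.03911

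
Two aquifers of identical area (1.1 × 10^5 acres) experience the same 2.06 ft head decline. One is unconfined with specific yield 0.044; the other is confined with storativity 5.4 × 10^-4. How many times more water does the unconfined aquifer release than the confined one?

A = 1.1 × 10^5 acres = 4.452 × 10^8 m²
Δh = 2.06 ft = 0.6279 m
Unconfined: ΔV_u = Sy × A × Δh = 0.044 × 4.452 × 10^8 × 0.6279 = 1.23 × 10^7 m³
Confined: ΔV_c = S × A × Δh = 5.4 × 10^-4 × 4.452 × 10^8 × 0.6279 = 1.509 × 10^5 m³
Ratio = ΔV_u / ΔV_c = Sy / S = 0.044 / 5.4 × 10^-4 = 81.48

ΔV_u / ΔV_c ≈ 81.5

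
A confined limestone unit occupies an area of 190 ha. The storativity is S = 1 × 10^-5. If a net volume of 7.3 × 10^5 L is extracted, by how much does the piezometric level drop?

A = 190 ha = 1.9 × 10^6 m²
ΔV = 7.3 × 10^5 L = 730 m³
Δh = ΔV / (S × A) = 730 m³ / (1 × 10^-5 × 1.9 × 10^6 m²) = 38.42 m

Δh ≈ 38.4 m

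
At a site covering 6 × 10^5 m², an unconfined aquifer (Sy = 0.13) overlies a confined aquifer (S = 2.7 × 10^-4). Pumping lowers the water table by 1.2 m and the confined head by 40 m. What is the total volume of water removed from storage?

ΔV ≈ 1 × 10^5 m³

Unconfined: ΔV_u = Sy × A × Δh_u = 0.13 × 6 × 10^5 × 1.2 = 93600 m³
Confined: ΔV_c = S × A × Δh_c = 2.7 × 10^-4 × 6 × 10^5 × 40 = 6480 m³
Total ΔV = 93600 + 6480 = 1.001 × 10^5 m³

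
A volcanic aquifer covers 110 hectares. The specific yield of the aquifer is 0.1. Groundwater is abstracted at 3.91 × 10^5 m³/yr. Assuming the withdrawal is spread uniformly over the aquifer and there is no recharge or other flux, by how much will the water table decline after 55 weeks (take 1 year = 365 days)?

Δh ≈ 3.75 m

A = 110 hectares = 1.1 × 10^6 m²
Q = 3.91 × 10^5 m³/yr = 1071 m³/d
t = 55 weeks = 385 d
ΔV = Q × t = 1071 m³/d × 385 d = 4.124 × 10^5 m³
Δh = ΔV / (Sy × A) = 4.124 × 10^5 / (0.1 × 1.1 × 10^6) = 3.749 m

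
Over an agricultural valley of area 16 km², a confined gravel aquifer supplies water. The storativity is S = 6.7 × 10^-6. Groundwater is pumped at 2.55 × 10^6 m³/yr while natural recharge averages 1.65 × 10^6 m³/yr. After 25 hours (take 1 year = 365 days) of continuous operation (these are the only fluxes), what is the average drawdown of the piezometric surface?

Δh ≈ 24 m

A = 16 km² = 1.6 × 10^7 m²
Net abstraction = 2.55 × 10^6 − 1.65 × 10^6 = 9 × 10^5 m³/yr
Q_net = 9 × 10^5 m³/yr = 2466 m³/d
t = 25 hours = 1.042 d
ΔV = Q × t = 2466 m³/d × 1.042 d = 2568 m³
Δh = ΔV / (S × A) = 2568 / (6.7 × 10^-6 × 1.6 × 10^7) = 23.96 m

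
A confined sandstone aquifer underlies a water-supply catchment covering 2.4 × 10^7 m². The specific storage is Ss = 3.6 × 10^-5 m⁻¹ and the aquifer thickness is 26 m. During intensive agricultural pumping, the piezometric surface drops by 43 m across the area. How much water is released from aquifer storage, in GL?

S = Ss × b = 3.6 × 10^-5 m⁻¹ × 26 m = 9.36 × 10^-4
ΔV = S × A × Δh = 9.36 × 10^-4 × 2.4 × 10^7 m² × 43 m = 9.66 × 10^5 m³
ΔV = 9.66 × 10^5 m³ = 0.966 GL

ΔV ≈ 0.966 GL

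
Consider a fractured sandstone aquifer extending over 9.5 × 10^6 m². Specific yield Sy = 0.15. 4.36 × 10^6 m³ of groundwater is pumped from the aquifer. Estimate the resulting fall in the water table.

Δh ≈ 3.06 m

Δh = ΔV / (Sy × A) = 4.36 × 10^6 m³ / (0.15 × 9.5 × 10^6 m²) = 3.06 m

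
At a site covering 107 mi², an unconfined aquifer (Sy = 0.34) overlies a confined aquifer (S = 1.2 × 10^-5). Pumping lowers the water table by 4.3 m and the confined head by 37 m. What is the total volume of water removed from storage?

ΔV ≈ 4.05 × 10^8 m³

A = 107 mi² = 2.771 × 10^8 m²
Unconfined: ΔV_u = Sy × A × Δh_u = 0.34 × 2.771 × 10^8 × 4.3 = 4.052 × 10^8 m³
Confined: ΔV_c = S × A × Δh_c = 1.2 × 10^-5 × 2.771 × 10^8 × 37 = 1.23 × 10^5 m³
Total ΔV = 4.052 × 10^8 + 1.23 × 10^5 = 4.053 × 10^8 m³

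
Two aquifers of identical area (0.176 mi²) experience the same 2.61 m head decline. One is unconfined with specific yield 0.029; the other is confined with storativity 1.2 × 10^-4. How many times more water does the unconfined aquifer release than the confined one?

ΔV_u / ΔV_c ≈ 242

A = 0.176 mi² = 4.558 × 10^5 m²
Unconfined: ΔV_u = Sy × A × Δh = 0.029 × 4.558 × 10^5 × 2.61 = 34500 m³
Confined: ΔV_c = S × A × Δh = 1.2 × 10^-4 × 4.558 × 10^5 × 2.61 = 142.8 m³
Ratio = ΔV_u / ΔV_c = Sy / S = 0.029 / 1.2 × 10^-4 = 241.7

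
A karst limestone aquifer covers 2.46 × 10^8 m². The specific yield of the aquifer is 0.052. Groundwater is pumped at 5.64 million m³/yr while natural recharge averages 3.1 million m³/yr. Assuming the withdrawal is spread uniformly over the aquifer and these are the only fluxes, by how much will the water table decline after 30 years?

Net abstraction = 5.64 − 3.1 = 2.54 million m³/yr
Q_net = 2.54 million m³/yr = 6959 m³/d
t = 30 years = 10950 d
ΔV = Q × t = 6959 m³/d × 10950 d = 7.62 × 10^7 m³
Δh = ΔV / (Sy × A) = 7.62 × 10^7 / (0.052 × 2.46 × 10^8) = 5.957 m

Δh ≈ 5.96 m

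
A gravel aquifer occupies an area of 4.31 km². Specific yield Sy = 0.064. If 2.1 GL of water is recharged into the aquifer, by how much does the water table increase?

Δh ≈ 7.61 m

A = 4.31 km² = 4.31 × 10^6 m²
ΔV = 2.1 GL = 2.1 × 10^6 m³
Δh = ΔV / (Sy × A) = 2.1 × 10^6 m³ / (0.064 × 4.31 × 10^6 m²) = 7.613 m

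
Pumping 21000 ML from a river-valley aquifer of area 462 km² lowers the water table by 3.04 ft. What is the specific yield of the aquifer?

A = 462 km² = 4.62 × 10^8 m²
Δh = 3.04 ft = 0.9266 m
ΔV = 21000 ML = 2.1 × 10^7 m³
Sy = ΔV / (A × Δh) = 2.1 × 10^7 m³ / (4.62 × 10^8 m² × 0.9266 m) = 0.04906

Sy ≈ 0.049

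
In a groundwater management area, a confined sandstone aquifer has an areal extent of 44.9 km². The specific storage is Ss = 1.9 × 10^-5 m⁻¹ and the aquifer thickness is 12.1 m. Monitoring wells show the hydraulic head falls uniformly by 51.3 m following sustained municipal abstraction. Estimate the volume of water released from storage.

S = Ss × b = 1.9 × 10^-5 m⁻¹ × 12.1 m = 2.299 × 10^-4
A = 44.9 km² = 4.49 × 10^7 m²
ΔV = S × A × Δh = 2.299 × 10^-4 × 4.49 × 10^7 m² × 51.3 m = 5.295 × 10^5 m³

ΔV ≈ 5.3 × 10^5 m³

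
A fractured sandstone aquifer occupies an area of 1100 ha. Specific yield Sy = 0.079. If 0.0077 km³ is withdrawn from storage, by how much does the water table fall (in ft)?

A = 1100 ha = 1.1 × 10^7 m²
ΔV = 0.0077 km³ = 7.7 × 10^6 m³
Δh = ΔV / (Sy × A) = 7.7 × 10^6 m³ / (0.079 × 1.1 × 10^7 m²) = 8.861 m
Δh = 8.861 m = 29.07 ft

Δh ≈ 29.1 ft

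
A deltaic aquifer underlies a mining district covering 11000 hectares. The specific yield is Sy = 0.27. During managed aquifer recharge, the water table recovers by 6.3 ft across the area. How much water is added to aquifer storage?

A = 11000 hectares = 1.1 × 10^8 m²
Δh = 6.3 ft = 1.92 m
ΔV = Sy × A × Δh = 0.27 × 1.1 × 10^8 m² × 1.92 m = 5.703 × 10^7 m³

ΔV ≈ 5.7 × 10^7 m³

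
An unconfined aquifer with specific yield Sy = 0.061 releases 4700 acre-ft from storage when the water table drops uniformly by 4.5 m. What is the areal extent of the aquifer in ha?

A ≈ 2110 ha

ΔV = 4700 acre-ft = 5.797 × 10^6 m³
A = ΔV / (Sy × Δh) = 5.797 × 10^6 / (0.061 × 4.5) = 2.112 × 10^7 m²
A = 2.112 × 10^7 m² = 2112 ha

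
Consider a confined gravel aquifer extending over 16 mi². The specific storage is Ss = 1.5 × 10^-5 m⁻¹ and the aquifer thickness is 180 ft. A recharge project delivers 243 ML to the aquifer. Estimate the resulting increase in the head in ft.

b = 180 ft = 54.86 m
S = Ss × b = 1.5 × 10^-5 m⁻¹ × 54.86 m = 8.23 × 10^-4
A = 16 mi² = 4.144 × 10^7 m²
ΔV = 243 ML = 2.43 × 10^5 m³
Δh = ΔV / (S × A) = 2.43 × 10^5 m³ / (8.23 × 10^-4 × 4.144 × 10^7 m²) = 7.125 m
Δh = 7.125 m = 23.38 ft

Δh ≈ 23.4 ft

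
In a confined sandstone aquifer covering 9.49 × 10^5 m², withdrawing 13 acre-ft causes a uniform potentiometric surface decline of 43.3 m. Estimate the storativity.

S ≈ 3.9 × 10^-4

ΔV = 13 acre-ft = 16040 m³
S = ΔV / (A × Δh) = 16040 m³ / (9.49 × 10^5 m² × 43.3 m) = 3.902 × 10^-4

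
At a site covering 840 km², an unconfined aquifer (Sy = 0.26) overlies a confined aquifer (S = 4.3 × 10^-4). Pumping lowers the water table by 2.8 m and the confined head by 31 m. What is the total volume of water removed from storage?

ΔV ≈ 6.23 × 10^8 m³

A = 840 km² = 8.4 × 10^8 m²
Unconfined: ΔV_u = Sy × A × Δh_u = 0.26 × 8.4 × 10^8 × 2.8 = 6.115 × 10^8 m³
Confined: ΔV_c = S × A × Δh_c = 4.3 × 10^-4 × 8.4 × 10^8 × 31 = 1.12 × 10^7 m³
Total ΔV = 6.115 × 10^8 + 1.12 × 10^7 = 6.227 × 10^8 m³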